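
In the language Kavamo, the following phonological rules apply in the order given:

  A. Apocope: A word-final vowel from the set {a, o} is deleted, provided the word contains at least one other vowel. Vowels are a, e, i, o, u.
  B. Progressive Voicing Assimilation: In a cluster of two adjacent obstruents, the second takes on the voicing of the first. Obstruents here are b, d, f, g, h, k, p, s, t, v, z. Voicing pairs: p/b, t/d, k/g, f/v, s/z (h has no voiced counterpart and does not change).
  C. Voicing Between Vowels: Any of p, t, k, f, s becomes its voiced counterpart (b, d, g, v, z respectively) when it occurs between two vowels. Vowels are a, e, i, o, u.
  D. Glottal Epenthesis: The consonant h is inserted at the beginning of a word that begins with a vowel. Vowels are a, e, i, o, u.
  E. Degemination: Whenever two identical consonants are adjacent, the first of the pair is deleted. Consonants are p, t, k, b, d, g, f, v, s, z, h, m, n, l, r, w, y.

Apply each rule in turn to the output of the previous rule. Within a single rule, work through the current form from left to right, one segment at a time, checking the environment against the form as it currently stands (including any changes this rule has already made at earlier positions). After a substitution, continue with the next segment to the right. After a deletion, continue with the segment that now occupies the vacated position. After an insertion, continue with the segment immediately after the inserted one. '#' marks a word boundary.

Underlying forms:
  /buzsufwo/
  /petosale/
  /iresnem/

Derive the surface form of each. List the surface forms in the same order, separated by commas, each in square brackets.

/buzsufwo/:
  A Apocope: [buzsufwo] → [buzsufw]
  B Progressive Voicing Assimilation: [buzsufw] → [buzzufw]
  C Voicing Between Vowels: no change — [buzzufw]
  D Glottal Epenthesis: no change — [buzzufw]
  E Degemination: [buzzufw] → [buzufw]
/petosale/:
  A Apocope: no change — [petosale]
  B Progressive Voicing Assimilation: no change — [petosale]
  C Voicing Between Vowels: [petosale] → [pedozale]
  D Glottal Epenthesis: no change — [pedozale]
  E Degemination: no change — [pedozale]
/iresnem/:
  A Apocope: no change — [iresnem]
  B Progressive Voicing Assimilation: no change — [iresnem]
  C Voicing Between Vowels: no change — [iresnem]
  D Glottal Epenthesis: [iresnem] → [hiresnem]
  E Degemination: no change — [hiresnem]

[buzufw], [pedozale], [hiresnem]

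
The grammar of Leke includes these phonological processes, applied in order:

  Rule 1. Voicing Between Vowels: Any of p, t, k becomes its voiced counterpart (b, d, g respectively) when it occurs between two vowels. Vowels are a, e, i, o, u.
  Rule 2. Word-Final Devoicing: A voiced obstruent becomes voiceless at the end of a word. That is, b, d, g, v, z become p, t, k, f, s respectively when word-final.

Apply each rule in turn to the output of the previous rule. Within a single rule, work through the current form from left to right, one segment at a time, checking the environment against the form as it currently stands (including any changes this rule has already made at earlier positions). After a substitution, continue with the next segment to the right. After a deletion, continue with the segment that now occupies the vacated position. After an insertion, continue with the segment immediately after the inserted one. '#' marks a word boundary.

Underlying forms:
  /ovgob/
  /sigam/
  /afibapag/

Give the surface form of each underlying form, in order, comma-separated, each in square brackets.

/ovgob/:
  Rule 1 Voicing Between Vowels: no change — [ovgob]
  Rule 2 Word-Final Devoicing: [ovgob] → [ovgop]
/sigam/:
  Rule 1 Voicing Between Vowels: no change — [sigam]
  Rule 2 Word-Final Devoicing: no change — [sigam]
/afibapag/:
  Rule 1 Voicing Between Vowels: [afibapag] → [afibabag]
  Rule 2 Word-Final Devoicing: [afibabag] → [afibabak]

[ovgop], [sigam], [afibabak]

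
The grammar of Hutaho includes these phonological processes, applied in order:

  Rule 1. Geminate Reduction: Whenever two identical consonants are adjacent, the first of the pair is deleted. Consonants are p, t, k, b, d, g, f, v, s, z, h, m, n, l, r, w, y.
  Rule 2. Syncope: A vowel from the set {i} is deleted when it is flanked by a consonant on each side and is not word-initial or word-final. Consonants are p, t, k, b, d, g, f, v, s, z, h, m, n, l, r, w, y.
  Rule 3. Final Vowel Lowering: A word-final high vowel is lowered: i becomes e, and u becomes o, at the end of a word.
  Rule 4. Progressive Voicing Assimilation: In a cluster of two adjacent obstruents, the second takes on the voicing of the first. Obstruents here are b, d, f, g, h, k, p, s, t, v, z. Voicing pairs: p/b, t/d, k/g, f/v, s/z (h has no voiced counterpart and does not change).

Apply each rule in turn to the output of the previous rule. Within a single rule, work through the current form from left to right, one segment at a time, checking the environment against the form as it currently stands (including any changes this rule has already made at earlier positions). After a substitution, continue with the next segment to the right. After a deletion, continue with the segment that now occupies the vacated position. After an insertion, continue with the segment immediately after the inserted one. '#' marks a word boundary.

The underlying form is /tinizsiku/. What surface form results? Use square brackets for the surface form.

Rule 1 Geminate Reduction: no change — [tinizsiku]
Rule 2 Syncope: [tinizsiku] → [tnzsku]
Rule 3 Final Vowel Lowering: [tnzsku] → [tnzsko]
Rule 4 Progressive Voicing Assimilation: [tnzsko] → [tnzzgo]

[tnzzgo]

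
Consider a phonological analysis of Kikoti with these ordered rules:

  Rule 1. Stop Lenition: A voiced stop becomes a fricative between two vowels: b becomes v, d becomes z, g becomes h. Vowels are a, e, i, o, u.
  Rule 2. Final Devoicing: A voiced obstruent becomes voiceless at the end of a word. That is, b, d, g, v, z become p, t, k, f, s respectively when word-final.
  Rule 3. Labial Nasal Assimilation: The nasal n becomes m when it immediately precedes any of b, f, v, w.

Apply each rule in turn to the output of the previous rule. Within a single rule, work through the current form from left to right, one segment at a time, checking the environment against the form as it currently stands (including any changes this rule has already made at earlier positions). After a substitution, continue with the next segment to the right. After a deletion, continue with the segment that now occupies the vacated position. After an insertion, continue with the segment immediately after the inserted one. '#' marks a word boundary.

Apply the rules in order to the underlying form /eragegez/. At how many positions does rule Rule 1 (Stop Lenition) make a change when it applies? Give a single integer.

Rule 1 Stop Lenition: [eragegez] → [erahehez]
Rule 2 Final Devoicing: [erahehez] → [erahehes]
Rule 3 Labial Nasal Assimilation: no change — [erahehes]
Rule Rule 1 changed 2 position(s).

2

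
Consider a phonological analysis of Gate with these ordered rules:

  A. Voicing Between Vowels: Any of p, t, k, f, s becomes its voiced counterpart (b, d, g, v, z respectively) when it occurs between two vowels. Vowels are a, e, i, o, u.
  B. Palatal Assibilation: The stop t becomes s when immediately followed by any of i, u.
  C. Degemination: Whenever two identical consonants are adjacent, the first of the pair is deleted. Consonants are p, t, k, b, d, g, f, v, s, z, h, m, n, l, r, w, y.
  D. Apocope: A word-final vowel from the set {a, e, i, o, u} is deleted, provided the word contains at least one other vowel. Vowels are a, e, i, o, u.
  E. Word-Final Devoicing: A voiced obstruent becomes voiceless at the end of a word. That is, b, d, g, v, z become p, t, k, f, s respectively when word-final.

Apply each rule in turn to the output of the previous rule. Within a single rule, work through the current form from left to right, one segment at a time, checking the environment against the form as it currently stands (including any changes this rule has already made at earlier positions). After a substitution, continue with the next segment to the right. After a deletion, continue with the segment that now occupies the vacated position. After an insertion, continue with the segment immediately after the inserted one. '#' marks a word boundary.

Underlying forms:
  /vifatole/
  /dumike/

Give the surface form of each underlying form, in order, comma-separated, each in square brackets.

/vifatole/:
  A Voicing Between Vowels: [vifatole] → [vivadole]
  B Palatal Assibilation: no change — [vivadole]
  C Degemination: no change — [vivadole]
  D Apocope: [vivadole] → [vivadol]
  E Word-Final Devoicing: no change — [vivadol]
/dumike/:
  A Voicing Between Vowels: [dumike] → [dumige]
  B Palatal Assibilation: no change — [dumige]
  C Degemination: no change — [dumige]
  D Apocope: [dumige] → [dumig]
  E Word-Final Devoicing: [dumig] → [dumik]

[vivadol], [dumik]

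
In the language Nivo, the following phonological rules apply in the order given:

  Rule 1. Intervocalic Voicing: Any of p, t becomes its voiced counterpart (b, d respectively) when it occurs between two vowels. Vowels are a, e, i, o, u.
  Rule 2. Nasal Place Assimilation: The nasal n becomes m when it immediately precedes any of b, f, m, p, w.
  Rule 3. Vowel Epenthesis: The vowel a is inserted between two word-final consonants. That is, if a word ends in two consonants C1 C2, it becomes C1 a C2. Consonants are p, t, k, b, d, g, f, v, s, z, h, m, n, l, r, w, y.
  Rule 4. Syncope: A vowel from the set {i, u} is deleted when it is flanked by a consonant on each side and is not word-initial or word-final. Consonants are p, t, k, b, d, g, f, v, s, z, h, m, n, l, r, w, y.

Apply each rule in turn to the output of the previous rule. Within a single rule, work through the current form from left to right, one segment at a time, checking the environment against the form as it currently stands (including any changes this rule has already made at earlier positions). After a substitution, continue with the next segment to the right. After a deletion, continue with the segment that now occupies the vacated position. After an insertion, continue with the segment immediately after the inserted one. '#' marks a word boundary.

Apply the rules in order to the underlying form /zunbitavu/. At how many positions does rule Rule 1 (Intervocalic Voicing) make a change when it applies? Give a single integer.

1

Rule 1 Intervocalic Voicing: [zunbitavu] → [zunbidavu]
Rule 2 Nasal Place Assimilation: [zunbidavu] → [zumbidavu]
Rule 3 Vowel Epenthesis: no change — [zumbidavu]
Rule 4 Syncope: [zumbidavu] → [zmbdavu]
Rule Rule 1 changed 1 position(s).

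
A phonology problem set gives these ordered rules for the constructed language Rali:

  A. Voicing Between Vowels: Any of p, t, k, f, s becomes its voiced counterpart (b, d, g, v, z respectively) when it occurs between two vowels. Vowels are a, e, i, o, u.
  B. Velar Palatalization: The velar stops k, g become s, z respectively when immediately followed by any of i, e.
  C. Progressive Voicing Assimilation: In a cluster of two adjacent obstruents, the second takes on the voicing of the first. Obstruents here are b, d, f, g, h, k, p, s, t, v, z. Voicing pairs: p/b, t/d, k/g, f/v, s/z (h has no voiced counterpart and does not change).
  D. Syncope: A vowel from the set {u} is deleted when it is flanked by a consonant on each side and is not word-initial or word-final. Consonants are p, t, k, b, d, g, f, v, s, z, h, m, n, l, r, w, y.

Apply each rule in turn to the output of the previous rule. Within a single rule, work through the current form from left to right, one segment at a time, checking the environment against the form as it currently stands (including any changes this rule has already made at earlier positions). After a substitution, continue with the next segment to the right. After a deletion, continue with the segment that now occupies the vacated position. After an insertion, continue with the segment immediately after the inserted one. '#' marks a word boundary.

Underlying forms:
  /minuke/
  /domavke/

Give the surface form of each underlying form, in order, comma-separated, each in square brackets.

[minze], [domavze]

/minuke/:
  A Voicing Between Vowels: [minuke] → [minuge]
  B Velar Palatalization: [minuge] → [minuze]
  C Progressive Voicing Assimilation: no change — [minuze]
  D Syncope: [minuze] → [minze]
/domavke/:
  A Voicing Between Vowels: no change — [domavke]
  B Velar Palatalization: [domavke] → [domavse]
  C Progressive Voicing Assimilation: [domavse] → [domavze]
  D Syncope: no change — [domavze]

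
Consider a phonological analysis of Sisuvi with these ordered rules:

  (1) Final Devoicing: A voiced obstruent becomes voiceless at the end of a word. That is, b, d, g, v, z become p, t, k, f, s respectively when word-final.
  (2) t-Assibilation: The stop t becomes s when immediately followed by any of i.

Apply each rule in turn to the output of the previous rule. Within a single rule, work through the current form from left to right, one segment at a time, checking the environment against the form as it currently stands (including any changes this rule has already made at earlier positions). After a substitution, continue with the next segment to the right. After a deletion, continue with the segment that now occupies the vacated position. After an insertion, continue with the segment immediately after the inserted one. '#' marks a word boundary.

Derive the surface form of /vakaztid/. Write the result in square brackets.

[vakazsit]

(1) Final Devoicing: [vakaztid] → [vakaztit]
(2) t-Assibilation: [vakaztit] → [vakazsit]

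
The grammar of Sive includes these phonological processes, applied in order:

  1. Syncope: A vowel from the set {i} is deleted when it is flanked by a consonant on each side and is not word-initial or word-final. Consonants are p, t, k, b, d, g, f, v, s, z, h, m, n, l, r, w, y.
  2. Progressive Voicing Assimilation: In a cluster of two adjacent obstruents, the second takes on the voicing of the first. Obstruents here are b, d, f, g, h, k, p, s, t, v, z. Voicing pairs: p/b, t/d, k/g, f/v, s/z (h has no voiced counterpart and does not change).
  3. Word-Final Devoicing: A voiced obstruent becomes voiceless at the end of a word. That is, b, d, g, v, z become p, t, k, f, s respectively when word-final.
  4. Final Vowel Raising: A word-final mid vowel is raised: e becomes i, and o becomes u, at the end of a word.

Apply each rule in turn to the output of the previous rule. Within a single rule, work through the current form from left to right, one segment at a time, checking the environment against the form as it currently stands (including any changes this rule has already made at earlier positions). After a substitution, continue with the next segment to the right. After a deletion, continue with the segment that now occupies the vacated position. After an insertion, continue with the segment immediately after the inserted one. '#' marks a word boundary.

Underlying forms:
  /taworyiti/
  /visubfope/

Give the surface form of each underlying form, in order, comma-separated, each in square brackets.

/taworyiti/:
  1 Syncope: [taworyiti] → [taworyti]
  2 Progressive Voicing Assimilation: no change — [taworyti]
  3 Word-Final Devoicing: no change — [taworyti]
  4 Final Vowel Raising: no change — [taworyti]
/visubfope/:
  1 Syncope: [visubfope] → [vsubfope]
  2 Progressive Voicing Assimilation: [vsubfope] → [vzubvope]
  3 Word-Final Devoicing: no change — [vzubvope]
  4 Final Vowel Raising: [vzubvope] → [vzubvopi]

[taworyti], [vzubvopi]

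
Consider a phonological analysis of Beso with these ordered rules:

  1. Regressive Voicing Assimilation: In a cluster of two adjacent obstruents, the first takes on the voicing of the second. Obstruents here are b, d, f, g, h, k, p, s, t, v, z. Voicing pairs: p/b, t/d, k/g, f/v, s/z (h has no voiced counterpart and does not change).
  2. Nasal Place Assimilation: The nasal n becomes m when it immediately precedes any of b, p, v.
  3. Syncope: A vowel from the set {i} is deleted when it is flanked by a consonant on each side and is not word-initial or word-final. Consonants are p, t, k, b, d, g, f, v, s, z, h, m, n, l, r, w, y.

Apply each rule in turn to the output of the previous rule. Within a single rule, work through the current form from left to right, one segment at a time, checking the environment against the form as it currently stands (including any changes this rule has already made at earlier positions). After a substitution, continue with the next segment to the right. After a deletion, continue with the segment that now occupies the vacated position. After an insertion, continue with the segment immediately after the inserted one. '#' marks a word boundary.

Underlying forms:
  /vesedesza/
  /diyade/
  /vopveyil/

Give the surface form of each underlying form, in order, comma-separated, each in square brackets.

/vesedesza/:
  1 Regressive Voicing Assimilation: [vesedesza] → [vesedezza]
  2 Nasal Place Assimilation: no change — [vesedezza]
  3 Syncope: no change — [vesedezza]
/diyade/:
  1 Regressive Voicing Assimilation: no change — [diyade]
  2 Nasal Place Assimilation: no change — [diyade]
  3 Syncope: [diyade] → [dyade]
/vopveyil/:
  1 Regressive Voicing Assimilation: [vopveyil] → [vobveyil]
  2 Nasal Place Assimilation: no change — [vobveyil]
  3 Syncope: [vobveyil] → [vobveyl]

[vesedezza], [dyade], [vobveyl]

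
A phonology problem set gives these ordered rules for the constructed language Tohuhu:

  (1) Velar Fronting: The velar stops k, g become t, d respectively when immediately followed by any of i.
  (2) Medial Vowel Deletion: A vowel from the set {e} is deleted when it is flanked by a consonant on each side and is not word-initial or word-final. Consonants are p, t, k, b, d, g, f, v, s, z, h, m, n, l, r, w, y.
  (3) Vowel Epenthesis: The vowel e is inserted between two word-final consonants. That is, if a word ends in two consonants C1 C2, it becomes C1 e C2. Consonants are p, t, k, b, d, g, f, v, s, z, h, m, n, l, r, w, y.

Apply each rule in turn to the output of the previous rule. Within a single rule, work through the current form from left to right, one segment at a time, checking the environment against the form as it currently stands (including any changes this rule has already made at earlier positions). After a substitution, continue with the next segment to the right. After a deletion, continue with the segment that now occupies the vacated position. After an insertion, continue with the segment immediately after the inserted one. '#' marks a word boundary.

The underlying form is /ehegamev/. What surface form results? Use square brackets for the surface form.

(1) Velar Fronting: no change — [ehegamev]
(2) Medial Vowel Deletion: [ehegamev] → [ehgamv]
(3) Vowel Epenthesis: [ehgamv] → [ehgamev]

[ehgamev]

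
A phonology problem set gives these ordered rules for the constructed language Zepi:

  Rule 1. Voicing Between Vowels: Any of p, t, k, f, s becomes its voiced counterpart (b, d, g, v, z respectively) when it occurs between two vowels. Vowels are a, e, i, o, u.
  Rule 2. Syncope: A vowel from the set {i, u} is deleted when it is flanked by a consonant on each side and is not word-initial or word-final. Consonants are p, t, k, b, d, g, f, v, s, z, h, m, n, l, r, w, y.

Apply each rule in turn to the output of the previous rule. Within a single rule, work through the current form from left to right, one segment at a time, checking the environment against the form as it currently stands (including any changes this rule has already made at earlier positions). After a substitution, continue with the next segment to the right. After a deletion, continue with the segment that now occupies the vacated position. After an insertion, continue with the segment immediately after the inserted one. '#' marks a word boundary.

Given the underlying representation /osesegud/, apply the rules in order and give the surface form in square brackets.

[ozezegd]

Rule 1 Voicing Between Vowels: [osesegud] → [ozezegud]
Rule 2 Syncope: [ozezegud] → [ozezegd]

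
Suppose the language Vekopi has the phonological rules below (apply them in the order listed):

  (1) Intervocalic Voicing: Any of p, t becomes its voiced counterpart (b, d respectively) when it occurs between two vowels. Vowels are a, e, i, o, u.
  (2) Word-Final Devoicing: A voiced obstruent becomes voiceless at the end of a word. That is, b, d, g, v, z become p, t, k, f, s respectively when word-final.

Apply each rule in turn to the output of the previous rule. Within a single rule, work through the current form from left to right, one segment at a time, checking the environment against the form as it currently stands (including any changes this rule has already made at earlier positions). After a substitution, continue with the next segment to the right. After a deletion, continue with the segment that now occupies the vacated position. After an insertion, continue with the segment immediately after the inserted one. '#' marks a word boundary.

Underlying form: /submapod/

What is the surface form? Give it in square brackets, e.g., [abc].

[submabot]

(1) Intervocalic Voicing: [submapod] → [submabod]
(2) Word-Final Devoicing: [submabod] → [submabot]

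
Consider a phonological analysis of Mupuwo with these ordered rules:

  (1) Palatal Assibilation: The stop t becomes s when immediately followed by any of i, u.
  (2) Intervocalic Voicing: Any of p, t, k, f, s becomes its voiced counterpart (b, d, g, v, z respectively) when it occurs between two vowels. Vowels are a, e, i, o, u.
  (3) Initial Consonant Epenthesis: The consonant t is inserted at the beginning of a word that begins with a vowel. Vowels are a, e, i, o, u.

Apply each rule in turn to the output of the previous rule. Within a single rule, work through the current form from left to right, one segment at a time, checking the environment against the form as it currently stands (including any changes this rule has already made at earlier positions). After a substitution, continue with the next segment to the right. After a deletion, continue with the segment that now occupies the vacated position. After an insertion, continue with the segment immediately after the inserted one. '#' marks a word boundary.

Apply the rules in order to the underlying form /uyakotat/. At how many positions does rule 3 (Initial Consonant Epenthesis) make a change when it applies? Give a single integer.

(1) Palatal Assibilation: no change — [uyakotat]
(2) Intervocalic Voicing: [uyakotat] → [uyagodat]
(3) Initial Consonant Epenthesis: [uyagodat] → [tuyagodat]
Rule 3 changed 1 position(s).

1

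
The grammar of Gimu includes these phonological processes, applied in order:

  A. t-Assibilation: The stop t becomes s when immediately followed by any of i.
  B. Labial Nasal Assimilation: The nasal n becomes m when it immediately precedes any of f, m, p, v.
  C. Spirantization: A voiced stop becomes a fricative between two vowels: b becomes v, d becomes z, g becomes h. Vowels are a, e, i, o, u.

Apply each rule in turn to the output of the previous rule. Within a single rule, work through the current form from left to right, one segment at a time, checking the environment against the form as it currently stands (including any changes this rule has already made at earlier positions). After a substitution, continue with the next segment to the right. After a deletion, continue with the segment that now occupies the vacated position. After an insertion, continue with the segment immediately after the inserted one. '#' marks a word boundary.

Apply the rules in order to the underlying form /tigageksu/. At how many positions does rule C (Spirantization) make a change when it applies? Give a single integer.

A t-Assibilation: [tigageksu] → [sigageksu]
B Labial Nasal Assimilation: no change — [sigageksu]
C Spirantization: [sigageksu] → [sihaheksu]
Rule C changed 2 position(s).

2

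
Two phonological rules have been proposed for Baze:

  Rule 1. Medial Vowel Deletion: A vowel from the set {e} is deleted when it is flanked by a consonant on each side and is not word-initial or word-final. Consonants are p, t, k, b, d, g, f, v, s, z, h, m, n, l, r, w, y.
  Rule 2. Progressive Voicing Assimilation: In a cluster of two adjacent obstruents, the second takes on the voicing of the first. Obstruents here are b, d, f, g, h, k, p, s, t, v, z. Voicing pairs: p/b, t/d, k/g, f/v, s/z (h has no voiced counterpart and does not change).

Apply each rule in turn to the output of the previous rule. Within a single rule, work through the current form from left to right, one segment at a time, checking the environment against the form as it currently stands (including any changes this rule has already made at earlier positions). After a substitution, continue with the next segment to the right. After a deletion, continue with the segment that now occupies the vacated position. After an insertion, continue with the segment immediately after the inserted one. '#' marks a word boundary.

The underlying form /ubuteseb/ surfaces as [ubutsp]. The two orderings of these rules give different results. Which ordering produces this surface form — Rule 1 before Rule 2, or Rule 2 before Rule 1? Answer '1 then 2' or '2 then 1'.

1 then 2

Order 1 then 2:
  1 Medial Vowel Deletion: [ubuteseb] → [ubutsb]
  2 Progressive Voicing Assimilation: [ubutsb] → [ubutsp]
  result: [ubutsp]
Order 2 then 1:
  2 Progressive Voicing Assimilation: no change — [ubuteseb]
  1 Medial Vowel Deletion: [ubuteseb] → [ubutsb]
  result: [ubutsb]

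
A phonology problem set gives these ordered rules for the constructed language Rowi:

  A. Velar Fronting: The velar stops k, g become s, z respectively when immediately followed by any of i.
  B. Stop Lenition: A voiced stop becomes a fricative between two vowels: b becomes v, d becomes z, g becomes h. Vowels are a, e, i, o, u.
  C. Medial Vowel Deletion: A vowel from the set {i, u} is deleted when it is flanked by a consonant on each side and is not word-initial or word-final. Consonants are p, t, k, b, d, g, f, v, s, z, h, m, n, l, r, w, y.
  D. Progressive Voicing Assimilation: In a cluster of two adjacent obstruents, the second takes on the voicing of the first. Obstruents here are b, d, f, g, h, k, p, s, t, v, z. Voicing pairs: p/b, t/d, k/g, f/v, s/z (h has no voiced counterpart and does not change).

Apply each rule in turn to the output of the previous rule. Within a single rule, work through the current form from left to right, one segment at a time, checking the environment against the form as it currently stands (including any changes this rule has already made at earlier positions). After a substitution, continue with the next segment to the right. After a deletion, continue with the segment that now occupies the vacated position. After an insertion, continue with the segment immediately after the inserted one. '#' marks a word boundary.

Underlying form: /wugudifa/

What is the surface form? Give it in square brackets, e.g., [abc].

A Velar Fronting: no change — [wugudifa]
B Stop Lenition: [wugudifa] → [wuhuzifa]
C Medial Vowel Deletion: [wuhuzifa] → [whzfa]
D Progressive Voicing Assimilation: [whzfa] → [whsfa]

[whsfa]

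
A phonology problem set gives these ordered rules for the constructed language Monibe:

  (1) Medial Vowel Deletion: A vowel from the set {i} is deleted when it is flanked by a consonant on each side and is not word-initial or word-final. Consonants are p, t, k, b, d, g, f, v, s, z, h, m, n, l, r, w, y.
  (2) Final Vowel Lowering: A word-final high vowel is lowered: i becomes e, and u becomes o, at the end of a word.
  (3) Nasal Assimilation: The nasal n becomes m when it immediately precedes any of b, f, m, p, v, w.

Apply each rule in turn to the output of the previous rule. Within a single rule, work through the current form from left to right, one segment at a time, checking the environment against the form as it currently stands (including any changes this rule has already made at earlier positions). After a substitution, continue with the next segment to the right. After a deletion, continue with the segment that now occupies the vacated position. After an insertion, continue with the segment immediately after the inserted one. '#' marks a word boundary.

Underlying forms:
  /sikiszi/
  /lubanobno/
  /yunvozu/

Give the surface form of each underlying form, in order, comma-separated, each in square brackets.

/sikiszi/:
  (1) Medial Vowel Deletion: [sikiszi] → [skszi]
  (2) Final Vowel Lowering: [skszi] → [sksze]
  (3) Nasal Assimilation: no change — [sksze]
/lubanobno/:
  (1) Medial Vowel Deletion: no change — [lubanobno]
  (2) Final Vowel Lowering: no change — [lubanobno]
  (3) Nasal Assimilation: no change — [lubanobno]
/yunvozu/:
  (1) Medial Vowel Deletion: no change — [yunvozu]
  (2) Final Vowel Lowering: [yunvozu] → [yunvozo]
  (3) Nasal Assimilation: [yunvozo] → [yumvozo]

[sksze], [lubanobno], [yumvozo]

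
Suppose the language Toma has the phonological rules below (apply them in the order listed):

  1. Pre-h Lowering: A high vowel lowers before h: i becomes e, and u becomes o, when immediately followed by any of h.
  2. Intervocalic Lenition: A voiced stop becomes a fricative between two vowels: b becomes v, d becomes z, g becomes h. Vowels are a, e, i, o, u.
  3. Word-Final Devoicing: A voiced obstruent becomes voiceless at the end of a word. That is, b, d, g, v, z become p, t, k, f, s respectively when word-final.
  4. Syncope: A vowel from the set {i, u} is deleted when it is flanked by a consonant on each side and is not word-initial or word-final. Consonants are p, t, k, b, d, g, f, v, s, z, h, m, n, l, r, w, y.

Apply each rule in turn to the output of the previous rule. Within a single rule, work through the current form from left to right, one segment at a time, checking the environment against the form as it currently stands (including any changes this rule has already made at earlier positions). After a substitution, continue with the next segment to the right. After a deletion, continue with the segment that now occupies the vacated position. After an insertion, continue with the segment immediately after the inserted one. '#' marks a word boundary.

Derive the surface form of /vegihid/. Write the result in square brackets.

[veheht]

1 Pre-h Lowering: [vegihid] → [vegehid]
2 Intervocalic Lenition: [vegehid] → [vehehid]
3 Word-Final Devoicing: [vehehid] → [vehehit]
4 Syncope: [vehehit] → [veheht]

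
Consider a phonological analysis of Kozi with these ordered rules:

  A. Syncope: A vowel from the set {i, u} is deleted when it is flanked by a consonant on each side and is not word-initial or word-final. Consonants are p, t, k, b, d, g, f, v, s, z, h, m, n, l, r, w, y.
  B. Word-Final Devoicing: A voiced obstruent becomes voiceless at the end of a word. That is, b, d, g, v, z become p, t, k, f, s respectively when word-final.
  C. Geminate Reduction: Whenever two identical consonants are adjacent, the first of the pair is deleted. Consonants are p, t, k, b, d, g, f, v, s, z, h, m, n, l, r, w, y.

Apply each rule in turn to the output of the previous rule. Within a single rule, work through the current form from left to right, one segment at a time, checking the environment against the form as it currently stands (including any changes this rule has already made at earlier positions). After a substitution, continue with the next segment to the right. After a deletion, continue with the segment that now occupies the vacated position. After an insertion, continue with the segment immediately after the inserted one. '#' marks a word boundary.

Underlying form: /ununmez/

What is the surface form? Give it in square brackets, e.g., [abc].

[unmes]

A Syncope: [ununmez] → [unnmez]
B Word-Final Devoicing: [unnmez] → [unnmes]
C Geminate Reduction: [unnmes] → [unmes]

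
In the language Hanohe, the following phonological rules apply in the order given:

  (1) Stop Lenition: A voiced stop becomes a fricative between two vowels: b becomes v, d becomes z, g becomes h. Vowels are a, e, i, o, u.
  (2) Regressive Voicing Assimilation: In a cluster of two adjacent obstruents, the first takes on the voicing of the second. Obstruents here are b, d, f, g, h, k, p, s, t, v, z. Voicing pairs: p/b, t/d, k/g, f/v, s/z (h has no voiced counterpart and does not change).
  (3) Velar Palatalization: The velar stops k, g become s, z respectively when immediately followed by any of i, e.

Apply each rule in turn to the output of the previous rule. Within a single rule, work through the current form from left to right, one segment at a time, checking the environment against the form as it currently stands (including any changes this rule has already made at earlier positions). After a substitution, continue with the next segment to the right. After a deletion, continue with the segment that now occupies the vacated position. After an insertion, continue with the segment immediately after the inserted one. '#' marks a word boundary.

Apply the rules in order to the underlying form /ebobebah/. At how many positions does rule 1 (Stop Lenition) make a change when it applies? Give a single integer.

3

(1) Stop Lenition: [ebobebah] → [evovevah]
(2) Regressive Voicing Assimilation: no change — [evovevah]
(3) Velar Palatalization: no change — [evovevah]
Rule 1 changed 3 position(s).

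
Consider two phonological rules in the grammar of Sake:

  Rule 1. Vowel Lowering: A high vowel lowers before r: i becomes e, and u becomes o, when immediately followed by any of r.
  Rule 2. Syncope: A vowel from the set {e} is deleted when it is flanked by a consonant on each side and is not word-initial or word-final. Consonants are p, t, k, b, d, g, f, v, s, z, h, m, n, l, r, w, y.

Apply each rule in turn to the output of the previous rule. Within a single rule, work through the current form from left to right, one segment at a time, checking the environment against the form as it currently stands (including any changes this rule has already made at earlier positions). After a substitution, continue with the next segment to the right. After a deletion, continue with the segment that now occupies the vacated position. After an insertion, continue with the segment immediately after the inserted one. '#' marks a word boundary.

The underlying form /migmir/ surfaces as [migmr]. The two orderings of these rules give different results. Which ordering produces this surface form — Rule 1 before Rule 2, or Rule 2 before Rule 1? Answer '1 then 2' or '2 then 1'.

Order 1 then 2:
  1 Vowel Lowering: [migmir] → [migmer]
  2 Syncope: [migmer] → [migmr]
  result: [migmr]
Order 2 then 1:
  2 Syncope: no change — [migmir]
  1 Vowel Lowering: [migmir] → [migmer]
  result: [migmer]

1 then 2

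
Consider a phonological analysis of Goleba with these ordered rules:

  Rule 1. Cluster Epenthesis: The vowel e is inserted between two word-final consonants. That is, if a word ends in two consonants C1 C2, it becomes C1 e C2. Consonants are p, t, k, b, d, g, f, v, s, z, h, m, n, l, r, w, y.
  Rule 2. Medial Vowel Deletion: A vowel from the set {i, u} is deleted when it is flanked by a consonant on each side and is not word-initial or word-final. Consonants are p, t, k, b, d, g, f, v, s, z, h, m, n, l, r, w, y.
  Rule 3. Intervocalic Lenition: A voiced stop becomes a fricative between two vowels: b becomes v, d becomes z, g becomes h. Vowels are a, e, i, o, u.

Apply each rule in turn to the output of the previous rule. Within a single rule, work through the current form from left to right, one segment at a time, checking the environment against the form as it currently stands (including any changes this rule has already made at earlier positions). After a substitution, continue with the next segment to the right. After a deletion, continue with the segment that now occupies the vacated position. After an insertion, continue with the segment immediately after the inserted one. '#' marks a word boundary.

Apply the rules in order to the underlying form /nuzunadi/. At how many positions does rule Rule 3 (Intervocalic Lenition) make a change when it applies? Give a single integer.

1

Rule 1 Cluster Epenthesis: no change — [nuzunadi]
Rule 2 Medial Vowel Deletion: [nuzunadi] → [nznadi]
Rule 3 Intervocalic Lenition: [nznadi] → [nznazi]
Rule Rule 3 changed 1 position(s).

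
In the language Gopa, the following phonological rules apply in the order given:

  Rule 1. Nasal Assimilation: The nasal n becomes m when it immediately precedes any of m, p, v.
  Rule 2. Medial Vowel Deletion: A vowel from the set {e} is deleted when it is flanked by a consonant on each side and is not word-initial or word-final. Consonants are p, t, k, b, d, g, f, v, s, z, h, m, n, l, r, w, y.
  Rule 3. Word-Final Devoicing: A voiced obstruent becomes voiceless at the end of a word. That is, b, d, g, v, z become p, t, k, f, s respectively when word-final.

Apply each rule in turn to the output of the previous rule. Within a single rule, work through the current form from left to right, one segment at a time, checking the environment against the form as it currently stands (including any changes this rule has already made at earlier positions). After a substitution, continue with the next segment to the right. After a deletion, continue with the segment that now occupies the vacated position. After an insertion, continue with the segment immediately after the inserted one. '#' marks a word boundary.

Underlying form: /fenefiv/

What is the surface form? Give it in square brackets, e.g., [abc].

Rule 1 Nasal Assimilation: no change — [fenefiv]
Rule 2 Medial Vowel Deletion: [fenefiv] → [fnfiv]
Rule 3 Word-Final Devoicing: [fnfiv] → [fnfif]

[fnfif]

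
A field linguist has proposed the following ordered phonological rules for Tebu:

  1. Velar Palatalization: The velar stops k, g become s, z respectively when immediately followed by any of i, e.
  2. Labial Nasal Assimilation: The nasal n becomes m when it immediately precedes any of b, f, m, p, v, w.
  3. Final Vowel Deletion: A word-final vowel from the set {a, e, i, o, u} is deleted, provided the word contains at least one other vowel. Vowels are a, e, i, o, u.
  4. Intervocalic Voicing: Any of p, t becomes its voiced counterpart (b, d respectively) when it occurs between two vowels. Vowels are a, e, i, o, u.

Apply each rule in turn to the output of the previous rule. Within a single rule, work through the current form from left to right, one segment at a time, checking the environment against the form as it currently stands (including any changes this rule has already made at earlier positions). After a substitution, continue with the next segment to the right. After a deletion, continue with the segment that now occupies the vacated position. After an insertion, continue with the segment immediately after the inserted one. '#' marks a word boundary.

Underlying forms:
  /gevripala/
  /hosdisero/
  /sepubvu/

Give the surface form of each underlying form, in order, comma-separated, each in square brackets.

/gevripala/:
  1 Velar Palatalization: [gevripala] → [zevripala]
  2 Labial Nasal Assimilation: no change — [zevripala]
  3 Final Vowel Deletion: [zevripala] → [zevripal]
  4 Intervocalic Voicing: [zevripal] → [zevribal]
/hosdisero/:
  1 Velar Palatalization: no change — [hosdisero]
  2 Labial Nasal Assimilation: no change — [hosdisero]
  3 Final Vowel Deletion: [hosdisero] → [hosdiser]
  4 Intervocalic Voicing: no change — [hosdiser]
/sepubvu/:
  1 Velar Palatalization: no change — [sepubvu]
  2 Labial Nasal Assimilation: no change — [sepubvu]
  3 Final Vowel Deletion: [sepubvu] → [sepubv]
  4 Intervocalic Voicing: [sepubv] → [sebubv]

[zevribal], [hosdiser], [sebubv]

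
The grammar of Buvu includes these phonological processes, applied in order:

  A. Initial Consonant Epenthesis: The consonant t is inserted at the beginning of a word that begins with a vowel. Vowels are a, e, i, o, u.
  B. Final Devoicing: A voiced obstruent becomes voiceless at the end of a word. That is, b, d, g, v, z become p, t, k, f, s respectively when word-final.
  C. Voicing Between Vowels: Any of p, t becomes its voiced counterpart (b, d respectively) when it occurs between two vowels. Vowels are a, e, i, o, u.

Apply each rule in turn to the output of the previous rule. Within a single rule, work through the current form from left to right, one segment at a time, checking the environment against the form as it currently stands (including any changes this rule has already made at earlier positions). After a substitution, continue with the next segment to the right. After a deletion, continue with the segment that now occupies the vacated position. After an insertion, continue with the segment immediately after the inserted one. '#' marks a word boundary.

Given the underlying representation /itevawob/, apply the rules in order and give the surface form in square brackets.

A Initial Consonant Epenthesis: [itevawob] → [titevawob]
B Final Devoicing: [titevawob] → [titevawop]
C Voicing Between Vowels: [titevawop] → [tidevawop]

[tidevawop]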